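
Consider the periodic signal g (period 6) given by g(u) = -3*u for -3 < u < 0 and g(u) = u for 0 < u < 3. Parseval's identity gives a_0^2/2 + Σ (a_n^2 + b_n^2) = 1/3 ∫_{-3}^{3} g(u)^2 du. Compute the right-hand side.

1/3 ∫_{-3}^{3} g(u)^2 du = 1/3 · (90) = 30.

30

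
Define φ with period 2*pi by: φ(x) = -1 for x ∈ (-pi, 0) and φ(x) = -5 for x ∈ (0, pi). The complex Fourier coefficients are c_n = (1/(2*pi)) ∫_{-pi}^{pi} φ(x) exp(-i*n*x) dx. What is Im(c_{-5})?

-4/(5*pi)

Since φ is real-valued, Im(c_{-5}) = -(1/(2*pi)) ∫_{-pi}^{pi} φ(x) sin(-5*x) dx = b_{5}/2.
Split the integral at the breakpoints.
Directly, an antiderivative of (-1) sin(-5*x) is -cos(5*x)/5; evaluating from -pi to 0: ∫_{-pi}^{0} (-1) sin(-5*x) dx = (-1/5) - (1/5) = -2/5.
Directly, an antiderivative of (-5) sin(-5*x) is -cos(5*x); evaluating from 0 to pi: ∫_{0}^{pi} (-5) sin(-5*x) dx = (1) - (-1) = 2.
So ∫_{-pi}^{pi} φ(x) sin(-5*x) dx = 8/5.
Hence Im(c_{-5}) = (-1/(2*pi))·(8/5) = -4/(5*pi).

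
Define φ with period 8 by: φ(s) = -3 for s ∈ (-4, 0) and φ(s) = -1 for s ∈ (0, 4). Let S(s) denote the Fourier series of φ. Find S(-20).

s = -20 differs from s = -4 by -2 full period(s), and the series is 8-periodic.
At s = -4 the one-sided limits are φ(-4^-) = -1 and φ(-4^+) = -3.
By Dirichlet's theorem the series converges to their average, [(-1) + (-3)]/2 = -2.

-2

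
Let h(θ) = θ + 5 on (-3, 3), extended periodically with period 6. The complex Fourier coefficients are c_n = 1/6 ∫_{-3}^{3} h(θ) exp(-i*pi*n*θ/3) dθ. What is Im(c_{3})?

-1/pi

Since h is real-valued, Im(c_{3}) = -1/6 ∫_{-3}^{3} h(θ) sin(pi*θ) dθ = -b_{3}/2.
Integrating by parts (boundary term plus one more integral), an antiderivative of (θ + 5) sin(pi*θ) is -θ*cos(pi*θ)/pi + sin(pi*θ)/pi**2 - 5*cos(pi*θ)/pi; evaluating from -3 to 3: ∫_{-3}^{3} (θ + 5) sin(pi*θ) dθ = (8/pi) - (2/pi) = 6/pi.
Hence Im(c_{3}) = (-1/6)·(6/pi) = -1/pi.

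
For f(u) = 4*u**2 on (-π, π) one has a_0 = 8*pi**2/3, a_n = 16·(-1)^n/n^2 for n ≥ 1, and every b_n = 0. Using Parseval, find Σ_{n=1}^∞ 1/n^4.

Parseval: a_0^2/2 + Σ a_n^2 = (1/π) ∫_{-π}^{π} f(u)^2 du = 32*pi**4/5.
Subtract a_0^2/2 = 32*pi**4/9: Σ a_n^2 = 128*pi**4/45.
Since a_n^2 = 256/n^4, Σ 1/n^4 = pi**4/90.

pi**4/90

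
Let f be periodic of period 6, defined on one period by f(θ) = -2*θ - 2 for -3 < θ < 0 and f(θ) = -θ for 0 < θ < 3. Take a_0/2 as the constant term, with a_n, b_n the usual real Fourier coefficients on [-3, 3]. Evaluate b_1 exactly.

b_1 = 1/3 ∫_{-3}^{3} f(θ) sin(pi*θ/3) dθ.
Split the integral at the breakpoints.
Integrating by parts (boundary term plus one more integral), an antiderivative of (-2*θ - 2) sin(pi*θ/3) is 6*θ*cos(pi*θ/3)/pi - 18*sin(pi*θ/3)/pi**2 + 6*cos(pi*θ/3)/pi; evaluating from -3 to 0: ∫_{-3}^{0} (-2*θ - 2) sin(pi*θ/3) dθ = (6/pi) - (12/pi) = -6/pi.
Integrating by parts (boundary term plus one more integral), an antiderivative of (-θ) sin(pi*θ/3) is 3*θ*cos(pi*θ/3)/pi - 9*sin(pi*θ/3)/pi**2; evaluating from 0 to 3: ∫_{0}^{3} (-θ) sin(pi*θ/3) dθ = (-9/pi) - (0) = -9/pi.
Summing the pieces and multiplying by (1/3) gives b_1 = -5/pi.

-5/pi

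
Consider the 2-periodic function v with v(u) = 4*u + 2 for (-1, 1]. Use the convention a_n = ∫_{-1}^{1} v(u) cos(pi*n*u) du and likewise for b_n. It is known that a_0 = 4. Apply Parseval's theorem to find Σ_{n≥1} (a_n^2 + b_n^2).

Parseval: a_0^2/2 + Σ_{n≥1} (a_n^2+b_n^2) = ∫_{-1}^{1} v(u)^2 du = 56/3.
Subtract a_0^2/2 = 8: Σ (a_n^2+b_n^2) = 32/3.

32/3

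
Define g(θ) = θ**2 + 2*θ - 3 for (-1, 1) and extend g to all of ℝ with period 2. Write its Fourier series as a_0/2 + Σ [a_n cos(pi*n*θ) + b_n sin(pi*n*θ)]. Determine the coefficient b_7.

4/(7*pi)

b_7 = ∫_{-1}^{1} g(θ) sin(7*pi*θ) dθ.
Integrating by parts twice (tabular method), an antiderivative of (θ**2 + 2*θ - 3) sin(7*pi*θ) is -θ**2*cos(7*pi*θ)/(7*pi) + 2*θ*sin(7*pi*θ)/(49*pi**2) - 2*θ*cos(7*pi*θ)/(7*pi) + 2*sin(7*pi*θ)/(49*pi**2) + 2*cos(7*pi*θ)/(343*pi**3) + 3*cos(7*pi*θ)/(7*pi); evaluating from -1 to 1: ∫_{-1}^{1} (θ**2 + 2*θ - 3) sin(7*pi*θ) dθ = (-2/(343*pi**3)) - (2*(-98*pi**2 - 1)/(343*pi**3)) = 4/(7*pi).
Hence b_7 = 4/(7*pi).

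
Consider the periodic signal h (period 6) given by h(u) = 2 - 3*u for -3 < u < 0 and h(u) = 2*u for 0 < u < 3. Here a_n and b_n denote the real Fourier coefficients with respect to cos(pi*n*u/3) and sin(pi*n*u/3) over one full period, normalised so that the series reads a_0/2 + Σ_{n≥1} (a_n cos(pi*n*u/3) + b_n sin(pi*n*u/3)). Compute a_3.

a_3 = 1/3 ∫_{-3}^{3} h(u) cos(pi*u) du.
Split the integral at the breakpoints.
Integrating by parts (boundary term plus one more integral), an antiderivative of (2 - 3*u) cos(pi*u) is -3*u*sin(pi*u)/pi + 2*sin(pi*u)/pi - 3*cos(pi*u)/pi**2; evaluating from -3 to 0: ∫_{-3}^{0} (2 - 3*u) cos(pi*u) du = (-3/pi**2) - (3/pi**2) = -6/pi**2.
Integrating by parts (boundary term plus one more integral), an antiderivative of (2*u) cos(pi*u) is 2*u*sin(pi*u)/pi + 2*cos(pi*u)/pi**2; evaluating from 0 to 3: ∫_{0}^{3} (2*u) cos(pi*u) du = (-2/pi**2) - (2/pi**2) = -4/pi**2.
Summing the pieces and multiplying by (1/3) gives a_3 = -10/(3*pi**2).

-10/(3*pi**2)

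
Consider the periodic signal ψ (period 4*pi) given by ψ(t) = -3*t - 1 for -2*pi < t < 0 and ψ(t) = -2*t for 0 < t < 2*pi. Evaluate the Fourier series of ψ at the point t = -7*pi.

t = -7*pi differs from t = pi by -2 full period(s), and the series is 4*pi-periodic.
ψ is continuous at t = pi with value -2*pi, so the series converges to -2*pi there.

-2*pi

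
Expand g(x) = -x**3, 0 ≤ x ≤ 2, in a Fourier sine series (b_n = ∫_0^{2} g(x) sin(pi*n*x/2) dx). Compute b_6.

b_6 = ∫_0^{2} (-x**3) sin(3*pi*x) dx.
Integrating by parts three times (tabular method), an antiderivative of (-x**3) sin(3*pi*x) is x**3*cos(3*pi*x)/(3*pi) - x**2*sin(3*pi*x)/(3*pi**2) - 2*x*cos(3*pi*x)/(9*pi**3) + 2*sin(3*pi*x)/(27*pi**4); evaluating from 0 to 2: ∫_{0}^{2} (-x**3) sin(3*pi*x) dx = (4*(-1 + 6*pi**2)/(9*pi**3)) - (0) = 4*(-1 + 6*pi**2)/(9*pi**3).
Hence b_6 = 4*(-1 + 6*pi**2)/(9*pi**3).

4*(-1 + 6*pi**2)/(9*pi**3)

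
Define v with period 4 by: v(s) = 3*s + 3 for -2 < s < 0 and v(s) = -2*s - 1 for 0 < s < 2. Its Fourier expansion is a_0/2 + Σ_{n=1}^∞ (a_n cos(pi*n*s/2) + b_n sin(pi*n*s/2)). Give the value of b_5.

-6/(5*pi)

b_5 = 1/2 ∫_{-2}^{2} v(s) sin(5*pi*s/2) ds.
Split the integral at the breakpoints.
Integrating by parts (boundary term plus one more integral), an antiderivative of (3*s + 3) sin(5*pi*s/2) is -6*s*cos(5*pi*s/2)/(5*pi) + 12*sin(5*pi*s/2)/(25*pi**2) - 6*cos(5*pi*s/2)/(5*pi); evaluating from -2 to 0: ∫_{-2}^{0} (3*s + 3) sin(5*pi*s/2) ds = (-6/(5*pi)) - (-6/(5*pi)) = 0.
Integrating by parts (boundary term plus one more integral), an antiderivative of (-2*s - 1) sin(5*pi*s/2) is 4*s*cos(5*pi*s/2)/(5*pi) - 8*sin(5*pi*s/2)/(25*pi**2) + 2*cos(5*pi*s/2)/(5*pi); evaluating from 0 to 2: ∫_{0}^{2} (-2*s - 1) sin(5*pi*s/2) ds = (-2/pi) - (2/(5*pi)) = -12/(5*pi).
Summing the pieces and multiplying by (1/2) gives b_5 = -6/(5*pi).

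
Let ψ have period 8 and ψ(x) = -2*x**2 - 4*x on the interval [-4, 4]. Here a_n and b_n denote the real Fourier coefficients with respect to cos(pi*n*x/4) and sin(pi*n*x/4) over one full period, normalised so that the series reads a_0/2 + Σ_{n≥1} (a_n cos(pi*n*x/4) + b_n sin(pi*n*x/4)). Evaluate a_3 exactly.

128/(9*pi**2)

a_3 = 1/4 ∫_{-4}^{4} ψ(x) cos(3*pi*x/4) dx.
Integrating by parts twice (tabular method), an antiderivative of (-2*x**2 - 4*x) cos(3*pi*x/4) is -8*x**2*sin(3*pi*x/4)/(3*pi) - 16*x*sin(3*pi*x/4)/(3*pi) - 64*x*cos(3*pi*x/4)/(9*pi**2) + 256*sin(3*pi*x/4)/(27*pi**3) - 64*cos(3*pi*x/4)/(9*pi**2); evaluating from -4 to 4: ∫_{-4}^{4} (-2*x**2 - 4*x) cos(3*pi*x/4) dx = (320/(9*pi**2)) - (-64/(3*pi**2)) = 512/(9*pi**2).
Hence a_3 = (1/4)·(512/(9*pi**2)) = 128/(9*pi**2).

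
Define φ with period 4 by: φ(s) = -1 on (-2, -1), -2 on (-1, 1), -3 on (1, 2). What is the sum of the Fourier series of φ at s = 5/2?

-1

s = 5/2 differs from s = -3/2 by 1 full period(s), and the series is 4-periodic.
φ is continuous at s = -3/2 with value -1, so the series converges to -1 there.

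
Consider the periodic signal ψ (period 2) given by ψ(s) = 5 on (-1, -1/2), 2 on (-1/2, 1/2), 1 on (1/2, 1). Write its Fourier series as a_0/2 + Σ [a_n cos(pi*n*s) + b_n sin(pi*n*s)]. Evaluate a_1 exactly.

-2/pi

a_1 = ∫_{-1}^{1} ψ(s) cos(pi*s) ds.
Split the integral at the breakpoints.
Directly, an antiderivative of (5) cos(pi*s) is 5*sin(pi*s)/pi; evaluating from -1 to -1/2: ∫_{-1}^{-1/2} (5) cos(pi*s) ds = (-5/pi) - (0) = -5/pi.
Directly, an antiderivative of (2) cos(pi*s) is 2*sin(pi*s)/pi; evaluating from -1/2 to 1/2: ∫_{-1/2}^{1/2} (2) cos(pi*s) ds = (2/pi) - (-2/pi) = 4/pi.
Directly, an antiderivative of (1) cos(pi*s) is sin(pi*s)/pi; evaluating from 1/2 to 1: ∫_{1/2}^{1} (1) cos(pi*s) ds = (0) - (1/pi) = -1/pi.
Summing the pieces gives a_1 = -2/pi.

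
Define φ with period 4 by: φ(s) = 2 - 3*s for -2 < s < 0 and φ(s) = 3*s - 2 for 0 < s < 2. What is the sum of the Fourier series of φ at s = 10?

6

s = 10 differs from s = 2 by 2 full period(s), and the series is 4-periodic.
At s = 2 the one-sided limits are φ(2^-) = 4 and φ(2^+) = 8.
By Dirichlet's theorem the series converges to their average, [(4) + (8)]/2 = 6.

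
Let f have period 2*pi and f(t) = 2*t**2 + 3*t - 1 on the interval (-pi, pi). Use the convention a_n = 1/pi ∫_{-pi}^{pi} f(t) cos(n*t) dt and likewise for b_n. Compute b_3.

2

b_3 = 1/pi ∫_{-pi}^{pi} f(t) sin(3*t) dt.
Integrating by parts twice (tabular method), an antiderivative of (2*t**2 + 3*t - 1) sin(3*t) is -2*t**2*cos(3*t)/3 + 4*t*sin(3*t)/9 - t*cos(3*t) + sin(3*t)/3 + 13*cos(3*t)/27; evaluating from -pi to pi: ∫_{-pi}^{pi} (2*t**2 + 3*t - 1) sin(3*t) dt = (-13/27 + pi + 2*pi**2/3) - (-pi - 13/27 + 2*pi**2/3) = 2*pi.
Hence b_3 = (1/pi)·(2*pi) = 2.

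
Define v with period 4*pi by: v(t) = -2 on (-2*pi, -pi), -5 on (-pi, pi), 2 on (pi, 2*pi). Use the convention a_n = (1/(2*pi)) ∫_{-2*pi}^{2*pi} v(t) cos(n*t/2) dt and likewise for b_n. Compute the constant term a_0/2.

a_0 = (1/(2*pi)) ∫_{-2*pi}^{2*pi} v(t) dt = (1/(2*pi)) · (-10*pi) = -5.
So the constant term a_0/2 = -5/2.

-5/2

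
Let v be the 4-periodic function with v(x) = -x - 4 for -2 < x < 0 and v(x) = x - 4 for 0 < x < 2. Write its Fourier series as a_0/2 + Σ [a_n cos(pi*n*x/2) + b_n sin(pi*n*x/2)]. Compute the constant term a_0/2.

a_0 = 1/2 ∫_{-2}^{2} v(x) dx = 1/2 · (-12) = -6.
So the constant term a_0/2 = -3.

-3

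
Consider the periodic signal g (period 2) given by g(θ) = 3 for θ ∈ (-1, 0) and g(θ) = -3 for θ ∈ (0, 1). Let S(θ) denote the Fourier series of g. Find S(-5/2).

θ = -5/2 differs from θ = -1/2 by -1 full period(s), and the series is 2-periodic.
g is continuous at θ = -1/2 with value 3, so the series converges to 3 there.

3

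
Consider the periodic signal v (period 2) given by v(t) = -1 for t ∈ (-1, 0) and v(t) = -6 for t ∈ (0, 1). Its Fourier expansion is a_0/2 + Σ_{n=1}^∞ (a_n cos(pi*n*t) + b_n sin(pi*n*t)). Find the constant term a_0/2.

a_0 = ∫_{-1}^{1} v(t) dt = -7.
So the constant term a_0/2 = -7/2.

-7/2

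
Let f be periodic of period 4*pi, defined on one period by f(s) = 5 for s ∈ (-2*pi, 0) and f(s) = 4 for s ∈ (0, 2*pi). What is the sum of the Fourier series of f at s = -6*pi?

s = -6*pi differs from s = 2*pi by -2 full period(s), and the series is 4*pi-periodic.
At s = 2*pi the one-sided limits are f(2*pi^-) = 4 and f(2*pi^+) = 5.
By Dirichlet's theorem the series converges to their average, [(4) + (5)]/2 = 9/2.

9/2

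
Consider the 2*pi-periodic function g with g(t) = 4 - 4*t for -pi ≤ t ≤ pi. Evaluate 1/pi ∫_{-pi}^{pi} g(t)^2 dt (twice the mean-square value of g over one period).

1/pi ∫_{-pi}^{pi} g(t)^2 dt = 1/pi · (32*pi*(3 + pi**2)/3) = 32 + 32*pi**2/3.

32 + 32*pi**2/3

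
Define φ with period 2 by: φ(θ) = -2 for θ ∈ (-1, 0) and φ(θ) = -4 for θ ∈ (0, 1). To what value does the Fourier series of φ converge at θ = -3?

θ = -3 differs from θ = -1 by -1 full period(s), and the series is 2-periodic.
At θ = -1 the one-sided limits are φ(-1^-) = -4 and φ(-1^+) = -2.
By Dirichlet's theorem the series converges to their average, [(-4) + (-2)]/2 = -3.

-3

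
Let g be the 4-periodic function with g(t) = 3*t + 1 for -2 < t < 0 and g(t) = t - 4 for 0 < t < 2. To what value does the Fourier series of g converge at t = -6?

t = -6 differs from t = 2 by -2 full period(s), and the series is 4-periodic.
At t = 2 the one-sided limits are g(2^-) = -2 and g(2^+) = -5.
By Dirichlet's theorem the series converges to their average, [(-2) + (-5)]/2 = -7/2.

-7/2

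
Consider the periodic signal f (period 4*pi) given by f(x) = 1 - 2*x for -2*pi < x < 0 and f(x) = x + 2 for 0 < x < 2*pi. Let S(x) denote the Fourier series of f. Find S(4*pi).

3/2

x = 4*pi differs from x = 0 by 1 full period(s), and the series is 4*pi-periodic.
At x = 0 the one-sided limits are f(0^-) = 1 and f(0^+) = 2.
By Dirichlet's theorem the series converges to their average, [(1) + (2)]/2 = 3/2.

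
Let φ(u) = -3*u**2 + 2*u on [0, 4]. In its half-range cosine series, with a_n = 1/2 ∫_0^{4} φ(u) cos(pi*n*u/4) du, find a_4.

a_4 = 1/2 ∫_0^{4} (-3*u**2 + 2*u) cos(pi*u) du.
Integrating by parts twice (tabular method), an antiderivative of (-3*u**2 + 2*u) cos(pi*u) is -3*u**2*sin(pi*u)/pi + 2*u*sin(pi*u)/pi - 6*u*cos(pi*u)/pi**2 + 6*sin(pi*u)/pi**3 + 2*cos(pi*u)/pi**2; evaluating from 0 to 4: ∫_{0}^{4} (-3*u**2 + 2*u) cos(pi*u) du = (-22/pi**2) - (2/pi**2) = -24/pi**2.
Hence a_4 = (1/2)·(-24/pi**2) = -12/pi**2.

-12/pi**2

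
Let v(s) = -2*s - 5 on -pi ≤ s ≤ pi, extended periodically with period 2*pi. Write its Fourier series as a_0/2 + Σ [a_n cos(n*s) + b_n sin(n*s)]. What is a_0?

a_0 = 1/pi ∫_{-pi}^{pi} v(s) ds = 1/pi · (-10*pi) = -10.

-10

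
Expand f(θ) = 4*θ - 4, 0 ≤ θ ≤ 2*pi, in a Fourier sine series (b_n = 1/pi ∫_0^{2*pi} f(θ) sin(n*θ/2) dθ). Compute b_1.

16 - 16/pi

b_1 = 1/pi ∫_0^{2*pi} (4*θ - 4) sin(θ/2) dθ.
Integrating by parts (boundary term plus one more integral), an antiderivative of (4*θ - 4) sin(θ/2) is -8*θ*cos(θ/2) + 16*sin(θ/2) + 8*cos(θ/2); evaluating from 0 to 2*pi: ∫_{0}^{2*pi} (4*θ - 4) sin(θ/2) dθ = (-8 + 16*pi) - (8) = -16 + 16*pi.
Hence b_1 = (1/pi)·(-16 + 16*pi) = 16 - 16/pi.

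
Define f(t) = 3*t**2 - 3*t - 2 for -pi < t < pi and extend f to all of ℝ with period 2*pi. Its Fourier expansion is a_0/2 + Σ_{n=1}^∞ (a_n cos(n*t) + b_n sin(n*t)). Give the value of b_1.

-6

b_1 = 1/pi ∫_{-pi}^{pi} f(t) sin(t) dt.
Integrating by parts twice (tabular method), an antiderivative of (3*t**2 - 3*t - 2) sin(t) is -3*t**2*cos(t) + 6*t*sin(t) + 3*t*cos(t) - 3*sin(t) + 8*cos(t); evaluating from -pi to pi: ∫_{-pi}^{pi} (3*t**2 - 3*t - 2) sin(t) dt = (-3*pi - 8 + 3*pi**2) - (-8 + 3*pi + 3*pi**2) = -6*pi.
Hence b_1 = (1/pi)·(-6*pi) = -6.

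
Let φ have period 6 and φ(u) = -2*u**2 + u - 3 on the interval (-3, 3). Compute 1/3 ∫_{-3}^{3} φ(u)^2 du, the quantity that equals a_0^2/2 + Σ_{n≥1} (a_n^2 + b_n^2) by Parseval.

1128/5

1/3 ∫_{-3}^{3} φ(u)^2 du = 1/3 · (3384/5) = 1128/5.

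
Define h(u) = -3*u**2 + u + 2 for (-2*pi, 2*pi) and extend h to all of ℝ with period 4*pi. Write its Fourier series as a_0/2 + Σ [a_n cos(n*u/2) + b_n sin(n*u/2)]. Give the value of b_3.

b_3 = (1/(2*pi)) ∫_{-2*pi}^{2*pi} h(u) sin(3*u/2) du.
Integrating by parts twice (tabular method), an antiderivative of (-3*u**2 + u + 2) sin(3*u/2) is 2*u**2*cos(3*u/2) - 8*u*sin(3*u/2)/3 - 2*u*cos(3*u/2)/3 + 4*sin(3*u/2)/9 - 28*cos(3*u/2)/9; evaluating from -2*pi to 2*pi: ∫_{-2*pi}^{2*pi} (-3*u**2 + u + 2) sin(3*u/2) du = (-8*pi**2 + 28/9 + 4*pi/3) - (-8*pi**2 - 4*pi/3 + 28/9) = 8*pi/3.
Hence b_3 = (1/(2*pi))·(8*pi/3) = 4/3.

4/3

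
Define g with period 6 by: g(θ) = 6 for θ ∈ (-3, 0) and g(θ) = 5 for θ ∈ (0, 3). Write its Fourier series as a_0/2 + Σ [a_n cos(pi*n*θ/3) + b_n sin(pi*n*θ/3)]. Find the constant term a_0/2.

a_0 = 1/3 ∫_{-3}^{3} g(θ) dθ = 1/3 · (33) = 11.
So the constant term a_0/2 = 11/2.

11/2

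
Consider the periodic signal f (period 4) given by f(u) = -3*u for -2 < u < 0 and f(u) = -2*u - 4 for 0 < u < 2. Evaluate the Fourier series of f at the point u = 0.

-2

At u = 0 the one-sided limits are f(0^-) = 0 and f(0^+) = -4.
By Dirichlet's theorem the series converges to their average, [(0) + (-4)]/2 = -2.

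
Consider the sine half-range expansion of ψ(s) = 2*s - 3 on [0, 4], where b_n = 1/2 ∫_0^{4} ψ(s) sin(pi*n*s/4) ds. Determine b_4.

-4/pi

b_4 = 1/2 ∫_0^{4} (2*s - 3) sin(pi*s) ds.
Integrating by parts (boundary term plus one more integral), an antiderivative of (2*s - 3) sin(pi*s) is -2*s*cos(pi*s)/pi + 2*sin(pi*s)/pi**2 + 3*cos(pi*s)/pi; evaluating from 0 to 4: ∫_{0}^{4} (2*s - 3) sin(pi*s) ds = (-5/pi) - (3/pi) = -8/pi.
Hence b_4 = (1/2)·(-8/pi) = -4/pi.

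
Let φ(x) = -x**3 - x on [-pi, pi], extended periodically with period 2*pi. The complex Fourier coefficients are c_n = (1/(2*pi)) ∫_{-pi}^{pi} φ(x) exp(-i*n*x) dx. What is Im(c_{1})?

-5 + pi**2

Since φ is real-valued, Im(c_{1}) = -(1/(2*pi)) ∫_{-pi}^{pi} φ(x) sin(x) dx = -b_{1}/2.
φ is odd and sin(x) is odd, so the integrand is even: ∫_{-pi}^{pi} φ(x) sin(x) dx = 2∫_0^{pi} φ(x) sin(x) dx.
Integrating by parts three times (tabular method), an antiderivative of (-x**3 - x) sin(x) is x**3*cos(x) - 3*x**2*sin(x) - 5*x*cos(x) + 5*sin(x); evaluating from 0 to pi: ∫_{0}^{pi} (-x**3 - x) sin(x) dx = (pi*(5 - pi**2)) - (0) = pi*(5 - pi**2).
So ∫_{-pi}^{pi} φ(x) sin(x) dx = 2*pi*(5 - pi**2).
Hence Im(c_{1}) = (-1/(2*pi))·(2*pi*(5 - pi**2)) = -5 + pi**2.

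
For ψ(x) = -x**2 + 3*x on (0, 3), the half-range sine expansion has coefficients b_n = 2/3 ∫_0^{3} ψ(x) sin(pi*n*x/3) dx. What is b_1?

b_1 = 2/3 ∫_0^{3} (-x**2 + 3*x) sin(pi*x/3) dx.
Integrating by parts twice (tabular method), an antiderivative of (-x**2 + 3*x) sin(pi*x/3) is 3*x**2*cos(pi*x/3)/pi - 18*x*sin(pi*x/3)/pi**2 - 9*x*cos(pi*x/3)/pi + 27*sin(pi*x/3)/pi**2 - 54*cos(pi*x/3)/pi**3; evaluating from 0 to 3: ∫_{0}^{3} (-x**2 + 3*x) sin(pi*x/3) dx = (54/pi**3) - (-54/pi**3) = 108/pi**3.
Hence b_1 = (2/3)·(108/pi**3) = 72/pi**3.

72/pi**3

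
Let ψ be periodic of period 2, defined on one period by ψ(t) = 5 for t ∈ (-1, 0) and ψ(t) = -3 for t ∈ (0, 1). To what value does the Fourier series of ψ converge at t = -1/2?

ψ is continuous at t = -1/2 with value 5, so the series converges to 5 there.

5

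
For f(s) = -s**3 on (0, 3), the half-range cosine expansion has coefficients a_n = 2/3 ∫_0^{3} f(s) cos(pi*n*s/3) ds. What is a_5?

162*(-4 + 25*pi**2)/(625*pi**4)

a_5 = 2/3 ∫_0^{3} (-s**3) cos(5*pi*s/3) ds.
Integrating by parts three times (tabular method), an antiderivative of (-s**3) cos(5*pi*s/3) is -3*s**3*sin(5*pi*s/3)/(5*pi) - 27*s**2*cos(5*pi*s/3)/(25*pi**2) + 162*s*sin(5*pi*s/3)/(125*pi**3) + 486*cos(5*pi*s/3)/(625*pi**4); evaluating from 0 to 3: ∫_{0}^{3} (-s**3) cos(5*pi*s/3) ds = (243*(-2 + 25*pi**2)/(625*pi**4)) - (486/(625*pi**4)) = 243*(-4 + 25*pi**2)/(625*pi**4).
Hence a_5 = (2/3)·(243*(-4 + 25*pi**2)/(625*pi**4)) = 162*(-4 + 25*pi**2)/(625*pi**4).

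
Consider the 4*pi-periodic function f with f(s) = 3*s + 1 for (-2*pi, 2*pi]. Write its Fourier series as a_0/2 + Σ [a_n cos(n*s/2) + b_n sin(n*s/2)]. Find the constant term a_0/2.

a_0 = (1/(2*pi)) ∫_{-2*pi}^{2*pi} f(s) ds = (1/(2*pi)) · (4*pi) = 2.
So the constant term a_0/2 = 1.

1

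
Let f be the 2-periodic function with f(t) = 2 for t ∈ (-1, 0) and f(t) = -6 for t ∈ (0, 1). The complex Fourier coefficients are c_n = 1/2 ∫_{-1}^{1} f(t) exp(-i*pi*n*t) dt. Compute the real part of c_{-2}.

Since f is real-valued, Re(c_{-2}) = 1/2 ∫_{-1}^{1} f(t) cos(-2*pi*t) dt = a_{2}/2.
Split the integral at the breakpoints.
Directly, an antiderivative of (2) cos(-2*pi*t) is sin(2*pi*t)/pi; evaluating from -1 to 0: ∫_{-1}^{0} (2) cos(-2*pi*t) dt = (0) - (0) = 0.
Directly, an antiderivative of (-6) cos(-2*pi*t) is -3*sin(2*pi*t)/pi; evaluating from 0 to 1: ∫_{0}^{1} (-6) cos(-2*pi*t) dt = (0) - (0) = 0.
So ∫_{-1}^{1} f(t) cos(-2*pi*t) dt = 0.
Hence Re(c_{-2}) = (1/2)·(0) = 0.

0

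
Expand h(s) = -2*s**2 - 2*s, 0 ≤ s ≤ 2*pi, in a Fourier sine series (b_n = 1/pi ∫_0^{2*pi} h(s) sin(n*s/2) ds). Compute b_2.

b_2 = 1/pi ∫_0^{2*pi} (-2*s**2 - 2*s) sin(s) ds.
Integrating by parts twice (tabular method), an antiderivative of (-2*s**2 - 2*s) sin(s) is 2*s**2*cos(s) - 4*s*sin(s) + 2*s*cos(s) - 2*sin(s) - 4*cos(s); evaluating from 0 to 2*pi: ∫_{0}^{2*pi} (-2*s**2 - 2*s) sin(s) ds = (-4 + 4*pi + 8*pi**2) - (-4) = 4*pi*(1 + 2*pi).
Hence b_2 = (1/pi)·(4*pi*(1 + 2*pi)) = 4 + 8*pi.

4 + 8*pi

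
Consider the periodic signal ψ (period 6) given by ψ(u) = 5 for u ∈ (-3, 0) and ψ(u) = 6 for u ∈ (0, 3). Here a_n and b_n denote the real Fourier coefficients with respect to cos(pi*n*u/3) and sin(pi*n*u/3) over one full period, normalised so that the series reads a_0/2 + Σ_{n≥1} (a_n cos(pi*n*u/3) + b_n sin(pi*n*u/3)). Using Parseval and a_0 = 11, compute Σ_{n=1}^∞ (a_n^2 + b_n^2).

Parseval: a_0^2/2 + Σ_{n≥1} (a_n^2+b_n^2) = 1/3 ∫_{-3}^{3} ψ(u)^2 du = 61.
Subtract a_0^2/2 = 121/2: Σ (a_n^2+b_n^2) = 1/2.

1/2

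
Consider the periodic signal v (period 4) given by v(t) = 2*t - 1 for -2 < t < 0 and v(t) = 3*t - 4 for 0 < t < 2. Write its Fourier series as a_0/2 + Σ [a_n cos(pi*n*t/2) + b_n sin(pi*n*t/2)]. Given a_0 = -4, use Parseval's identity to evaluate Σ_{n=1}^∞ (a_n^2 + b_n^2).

Parseval: a_0^2/2 + Σ_{n≥1} (a_n^2+b_n^2) = 1/2 ∫_{-2}^{2} v(t)^2 dt = 43/3.
Subtract a_0^2/2 = 8: Σ (a_n^2+b_n^2) = 19/3.

19/3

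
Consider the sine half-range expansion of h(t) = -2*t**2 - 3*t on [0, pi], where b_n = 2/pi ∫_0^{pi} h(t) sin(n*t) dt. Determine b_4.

3/2 + pi

b_4 = 2/pi ∫_0^{pi} (-2*t**2 - 3*t) sin(4*t) dt.
Integrating by parts twice (tabular method), an antiderivative of (-2*t**2 - 3*t) sin(4*t) is t**2*cos(4*t)/2 - t*sin(4*t)/4 + 3*t*cos(4*t)/4 - 3*sin(4*t)/16 - cos(4*t)/16; evaluating from 0 to pi: ∫_{0}^{pi} (-2*t**2 - 3*t) sin(4*t) dt = (-1/16 + 3*pi/4 + pi**2/2) - (-1/16) = pi*(3 + 2*pi)/4.
Hence b_4 = (2/pi)·(pi*(3 + 2*pi)/4) = 3/2 + pi.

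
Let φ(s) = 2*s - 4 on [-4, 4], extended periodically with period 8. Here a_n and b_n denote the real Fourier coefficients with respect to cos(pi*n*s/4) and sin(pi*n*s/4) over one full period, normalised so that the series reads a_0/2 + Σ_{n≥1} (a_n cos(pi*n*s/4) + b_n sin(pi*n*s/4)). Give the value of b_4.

b_4 = 1/4 ∫_{-4}^{4} φ(s) sin(pi*s) ds.
Integrating by parts (boundary term plus one more integral), an antiderivative of (2*s - 4) sin(pi*s) is -2*s*cos(pi*s)/pi + 2*sin(pi*s)/pi**2 + 4*cos(pi*s)/pi; evaluating from -4 to 4: ∫_{-4}^{4} (2*s - 4) sin(pi*s) ds = (-4/pi) - (12/pi) = -16/pi.
Hence b_4 = (1/4)·(-16/pi) = -4/pi.

-4/pi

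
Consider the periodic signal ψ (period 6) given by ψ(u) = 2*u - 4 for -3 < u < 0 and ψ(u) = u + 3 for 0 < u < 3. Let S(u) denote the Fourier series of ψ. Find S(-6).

u = -6 differs from u = 0 by -1 full period(s), and the series is 6-periodic.
At u = 0 the one-sided limits are ψ(0^-) = -4 and ψ(0^+) = 3.
By Dirichlet's theorem the series converges to their average, [(-4) + (3)]/2 = -1/2.

-1/2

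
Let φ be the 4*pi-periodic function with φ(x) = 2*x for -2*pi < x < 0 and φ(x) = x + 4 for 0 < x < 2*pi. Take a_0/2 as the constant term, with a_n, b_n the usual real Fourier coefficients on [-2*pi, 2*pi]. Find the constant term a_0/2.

a_0 = (1/(2*pi)) ∫_{-2*pi}^{2*pi} φ(x) dx = (1/(2*pi)) · (2*pi*(4 - pi)) = 4 - pi.
So the constant term a_0/2 = 2 - pi/2.

2 - pi/2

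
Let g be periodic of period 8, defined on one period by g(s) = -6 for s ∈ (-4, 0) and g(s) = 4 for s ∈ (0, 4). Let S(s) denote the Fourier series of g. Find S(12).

s = 12 differs from s = -4 by 2 full period(s), and the series is 8-periodic.
At s = -4 the one-sided limits are g(-4^-) = 4 and g(-4^+) = -6.
By Dirichlet's theorem the series converges to their average, [(4) + (-6)]/2 = -1.

-1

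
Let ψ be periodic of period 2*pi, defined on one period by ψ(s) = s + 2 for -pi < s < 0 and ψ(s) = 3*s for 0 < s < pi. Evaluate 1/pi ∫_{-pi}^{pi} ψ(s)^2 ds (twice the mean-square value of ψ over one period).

-2*pi + 4 + 10*pi**2/3

1/pi ∫_{-pi}^{pi} ψ(s)^2 ds = 1/pi · (2*pi*(-3*pi + 6 + 5*pi**2)/3) = -2*pi + 4 + 10*pi**2/3.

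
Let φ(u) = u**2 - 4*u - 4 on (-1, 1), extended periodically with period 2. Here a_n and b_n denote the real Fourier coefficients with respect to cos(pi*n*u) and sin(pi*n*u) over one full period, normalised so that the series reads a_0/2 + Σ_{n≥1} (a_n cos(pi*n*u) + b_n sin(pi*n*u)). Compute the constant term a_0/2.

a_0 = ∫_{-1}^{1} φ(u) du = -22/3.
So the constant term a_0/2 = -11/3.

-11/3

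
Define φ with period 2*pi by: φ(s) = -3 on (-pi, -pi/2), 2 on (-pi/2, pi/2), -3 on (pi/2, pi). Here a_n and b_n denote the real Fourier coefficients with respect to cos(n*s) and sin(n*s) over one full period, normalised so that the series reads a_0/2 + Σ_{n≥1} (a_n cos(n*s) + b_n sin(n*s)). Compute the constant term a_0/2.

a_0 = 1/pi ∫_{-pi}^{pi} φ(s) ds = 1/pi · (-pi) = -1.
So the constant term a_0/2 = -1/2.

-1/2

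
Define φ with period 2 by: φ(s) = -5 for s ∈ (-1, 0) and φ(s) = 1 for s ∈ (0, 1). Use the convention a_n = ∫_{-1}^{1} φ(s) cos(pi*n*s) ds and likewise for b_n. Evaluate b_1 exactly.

12/pi

b_1 = ∫_{-1}^{1} φ(s) sin(pi*s) ds.
Split the integral at the breakpoints.
Directly, an antiderivative of (-5) sin(pi*s) is 5*cos(pi*s)/pi; evaluating from -1 to 0: ∫_{-1}^{0} (-5) sin(pi*s) ds = (5/pi) - (-5/pi) = 10/pi.
Directly, an antiderivative of (1) sin(pi*s) is -cos(pi*s)/pi; evaluating from 0 to 1: ∫_{0}^{1} (1) sin(pi*s) ds = (1/pi) - (-1/pi) = 2/pi.
Summing the pieces gives b_1 = 12/pi.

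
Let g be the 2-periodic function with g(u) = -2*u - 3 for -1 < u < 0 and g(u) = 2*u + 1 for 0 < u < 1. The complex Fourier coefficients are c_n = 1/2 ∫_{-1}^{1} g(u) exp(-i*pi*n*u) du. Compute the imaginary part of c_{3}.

-4/(3*pi)

Since g is real-valued, Im(c_{3}) = -1/2 ∫_{-1}^{1} g(u) sin(3*pi*u) du = -b_{3}/2.
Split the integral at the breakpoints.
Integrating by parts (boundary term plus one more integral), an antiderivative of (-2*u - 3) sin(3*pi*u) is 2*u*cos(3*pi*u)/(3*pi) - 2*sin(3*pi*u)/(9*pi**2) + cos(3*pi*u)/pi; evaluating from -1 to 0: ∫_{-1}^{0} (-2*u - 3) sin(3*pi*u) du = (1/pi) - (-1/(3*pi)) = 4/(3*pi).
Integrating by parts (boundary term plus one more integral), an antiderivative of (2*u + 1) sin(3*pi*u) is -2*u*cos(3*pi*u)/(3*pi) + 2*sin(3*pi*u)/(9*pi**2) - cos(3*pi*u)/(3*pi); evaluating from 0 to 1: ∫_{0}^{1} (2*u + 1) sin(3*pi*u) du = (1/pi) - (-1/(3*pi)) = 4/(3*pi).
So ∫_{-1}^{1} g(u) sin(3*pi*u) du = 8/(3*pi).
Hence Im(c_{3}) = (-1/2)·(8/(3*pi)) = -4/(3*pi).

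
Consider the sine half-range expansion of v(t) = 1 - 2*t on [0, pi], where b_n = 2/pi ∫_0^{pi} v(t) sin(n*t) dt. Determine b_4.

1

b_4 = 2/pi ∫_0^{pi} (1 - 2*t) sin(4*t) dt.
Integrating by parts (boundary term plus one more integral), an antiderivative of (1 - 2*t) sin(4*t) is t*cos(4*t)/2 - sin(4*t)/8 - cos(4*t)/4; evaluating from 0 to pi: ∫_{0}^{pi} (1 - 2*t) sin(4*t) dt = (-1/4 + pi/2) - (-1/4) = pi/2.
Hence b_4 = (2/pi)·(pi/2) = 1.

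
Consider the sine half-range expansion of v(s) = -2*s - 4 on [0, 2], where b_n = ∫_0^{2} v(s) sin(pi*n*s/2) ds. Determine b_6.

b_6 = ∫_0^{2} (-2*s - 4) sin(3*pi*s) ds.
Integrating by parts (boundary term plus one more integral), an antiderivative of (-2*s - 4) sin(3*pi*s) is 2*s*cos(3*pi*s)/(3*pi) - 2*sin(3*pi*s)/(9*pi**2) + 4*cos(3*pi*s)/(3*pi); evaluating from 0 to 2: ∫_{0}^{2} (-2*s - 4) sin(3*pi*s) ds = (8/(3*pi)) - (4/(3*pi)) = 4/(3*pi).
Hence b_6 = 4/(3*pi).

4/(3*pi)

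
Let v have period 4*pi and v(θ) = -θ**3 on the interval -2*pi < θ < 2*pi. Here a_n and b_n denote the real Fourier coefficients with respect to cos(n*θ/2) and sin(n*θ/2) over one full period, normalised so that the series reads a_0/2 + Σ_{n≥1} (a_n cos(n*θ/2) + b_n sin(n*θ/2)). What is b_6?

b_6 = (1/(2*pi)) ∫_{-2*pi}^{2*pi} v(θ) sin(3*θ) dθ.
v is odd and sin(3*θ) is odd, so the integrand is even and b_6 = 1/pi ∫_0^{2*pi} v(θ) sin(3*θ) dθ.
Integrating by parts three times (tabular method), an antiderivative of (-θ**3) sin(3*θ) is θ**3*cos(3*θ)/3 - θ**2*sin(3*θ)/3 - 2*θ*cos(3*θ)/9 + 2*sin(3*θ)/27; evaluating from 0 to 2*pi: ∫_{0}^{2*pi} (-θ**3) sin(3*θ) dθ = (4*pi*(-1 + 6*pi**2)/9) - (0) = 4*pi*(-1 + 6*pi**2)/9.
Hence b_6 = (1/pi)·(4*pi*(-1 + 6*pi**2)/9) = -4/9 + 8*pi**2/3.

-4/9 + 8*pi**2/3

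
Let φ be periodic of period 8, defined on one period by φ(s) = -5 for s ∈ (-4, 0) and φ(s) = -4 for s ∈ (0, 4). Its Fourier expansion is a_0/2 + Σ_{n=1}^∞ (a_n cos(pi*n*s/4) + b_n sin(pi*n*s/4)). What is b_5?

2/(5*pi)

b_5 = 1/4 ∫_{-4}^{4} φ(s) sin(5*pi*s/4) ds.
Split the integral at the breakpoints.
Directly, an antiderivative of (-5) sin(5*pi*s/4) is 4*cos(5*pi*s/4)/pi; evaluating from -4 to 0: ∫_{-4}^{0} (-5) sin(5*pi*s/4) ds = (4/pi) - (-4/pi) = 8/pi.
Directly, an antiderivative of (-4) sin(5*pi*s/4) is 16*cos(5*pi*s/4)/(5*pi); evaluating from 0 to 4: ∫_{0}^{4} (-4) sin(5*pi*s/4) ds = (-16/(5*pi)) - (16/(5*pi)) = -32/(5*pi).
Summing the pieces and multiplying by (1/4) gives b_5 = 2/(5*pi).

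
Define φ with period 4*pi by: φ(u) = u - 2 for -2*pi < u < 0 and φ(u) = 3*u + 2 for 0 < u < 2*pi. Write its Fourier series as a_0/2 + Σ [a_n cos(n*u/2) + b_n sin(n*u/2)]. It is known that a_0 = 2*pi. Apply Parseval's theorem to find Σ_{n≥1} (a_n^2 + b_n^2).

Parseval: a_0^2/2 + Σ_{n≥1} (a_n^2+b_n^2) = (1/(2*pi)) ∫_{-2*pi}^{2*pi} φ(u)^2 du = 8 + 16*pi + 40*pi**2/3.
Subtract a_0^2/2 = 2*pi**2: Σ (a_n^2+b_n^2) = 8 + 16*pi + 34*pi**2/3.

8 + 16*pi + 34*pi**2/3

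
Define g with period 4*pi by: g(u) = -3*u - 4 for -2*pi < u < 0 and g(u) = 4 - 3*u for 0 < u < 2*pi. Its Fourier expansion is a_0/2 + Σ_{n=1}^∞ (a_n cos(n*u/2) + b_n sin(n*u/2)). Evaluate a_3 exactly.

0

a_3 = (1/(2*pi)) ∫_{-2*pi}^{2*pi} g(u) cos(3*u/2) du.
g is odd and cos(3*u/2) is even, so the integrand is odd over a symmetric interval and the integral vanishes.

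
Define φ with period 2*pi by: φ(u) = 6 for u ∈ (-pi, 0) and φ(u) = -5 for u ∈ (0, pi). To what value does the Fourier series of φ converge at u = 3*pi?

1/2

u = 3*pi differs from u = pi by 1 full period(s), and the series is 2*pi-periodic.
At u = pi the one-sided limits are φ(pi^-) = -5 and φ(pi^+) = 6.
By Dirichlet's theorem the series converges to their average, [(-5) + (6)]/2 = 1/2.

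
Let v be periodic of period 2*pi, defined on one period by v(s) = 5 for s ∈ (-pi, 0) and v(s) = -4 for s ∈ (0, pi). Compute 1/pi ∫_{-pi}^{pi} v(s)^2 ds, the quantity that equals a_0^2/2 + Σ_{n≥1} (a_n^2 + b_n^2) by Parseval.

1/pi ∫_{-pi}^{pi} v(s)^2 ds = 1/pi · (41*pi) = 41.

41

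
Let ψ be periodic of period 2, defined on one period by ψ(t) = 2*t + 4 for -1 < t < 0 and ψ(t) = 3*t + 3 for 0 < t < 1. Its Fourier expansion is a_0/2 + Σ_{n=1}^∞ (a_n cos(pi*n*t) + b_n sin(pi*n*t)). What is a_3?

a_3 = ∫_{-1}^{1} ψ(t) cos(3*pi*t) dt.
Split the integral at the breakpoints.
Integrating by parts (boundary term plus one more integral), an antiderivative of (2*t + 4) cos(3*pi*t) is 2*t*sin(3*pi*t)/(3*pi) + 4*sin(3*pi*t)/(3*pi) + 2*cos(3*pi*t)/(9*pi**2); evaluating from -1 to 0: ∫_{-1}^{0} (2*t + 4) cos(3*pi*t) dt = (2/(9*pi**2)) - (-2/(9*pi**2)) = 4/(9*pi**2).
Integrating by parts (boundary term plus one more integral), an antiderivative of (3*t + 3) cos(3*pi*t) is t*sin(3*pi*t)/pi + sin(3*pi*t)/pi + cos(3*pi*t)/(3*pi**2); evaluating from 0 to 1: ∫_{0}^{1} (3*t + 3) cos(3*pi*t) dt = (-1/(3*pi**2)) - (1/(3*pi**2)) = -2/(3*pi**2).
Summing the pieces gives a_3 = -2/(9*pi**2).

-2/(9*pi**2)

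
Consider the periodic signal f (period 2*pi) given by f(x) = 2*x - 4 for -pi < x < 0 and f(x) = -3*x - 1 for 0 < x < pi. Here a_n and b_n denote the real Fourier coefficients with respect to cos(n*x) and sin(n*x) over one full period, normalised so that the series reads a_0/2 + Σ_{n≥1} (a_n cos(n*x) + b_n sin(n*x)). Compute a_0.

-5*pi/2 - 5

a_0 = 1/pi ∫_{-pi}^{pi} f(x) dx = 1/pi · (-5*pi*(2 + pi)/2) = -5*pi/2 - 5.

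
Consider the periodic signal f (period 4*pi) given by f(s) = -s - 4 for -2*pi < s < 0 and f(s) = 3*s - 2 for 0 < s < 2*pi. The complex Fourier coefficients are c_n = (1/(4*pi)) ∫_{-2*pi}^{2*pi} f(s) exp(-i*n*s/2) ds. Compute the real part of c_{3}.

-8/(9*pi)

Since f is real-valued, Re(c_{3}) = (1/(4*pi)) ∫_{-2*pi}^{2*pi} f(s) cos(3*s/2) ds = a_{3}/2.
Split the integral at the breakpoints.
Integrating by parts (boundary term plus one more integral), an antiderivative of (-s - 4) cos(3*s/2) is -2*s*sin(3*s/2)/3 - 8*sin(3*s/2)/3 - 4*cos(3*s/2)/9; evaluating from -2*pi to 0: ∫_{-2*pi}^{0} (-s - 4) cos(3*s/2) ds = (-4/9) - (4/9) = -8/9.
Integrating by parts (boundary term plus one more integral), an antiderivative of (3*s - 2) cos(3*s/2) is 2*s*sin(3*s/2) - 4*sin(3*s/2)/3 + 4*cos(3*s/2)/3; evaluating from 0 to 2*pi: ∫_{0}^{2*pi} (3*s - 2) cos(3*s/2) ds = (-4/3) - (4/3) = -8/3.
So ∫_{-2*pi}^{2*pi} f(s) cos(3*s/2) ds = -32/9.
Hence Re(c_{3}) = (1/(4*pi))·(-32/9) = -8/(9*pi).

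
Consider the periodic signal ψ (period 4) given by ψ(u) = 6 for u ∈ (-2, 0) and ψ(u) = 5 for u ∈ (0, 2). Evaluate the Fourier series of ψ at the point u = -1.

ψ is continuous at u = -1 with value 6, so the series converges to 6 there.

6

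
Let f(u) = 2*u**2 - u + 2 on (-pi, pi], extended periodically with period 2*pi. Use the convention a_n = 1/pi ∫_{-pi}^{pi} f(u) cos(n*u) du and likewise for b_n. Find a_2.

2

a_2 = 1/pi ∫_{-pi}^{pi} f(u) cos(2*u) du.
Integrating by parts twice (tabular method), an antiderivative of (2*u**2 - u + 2) cos(2*u) is u**2*sin(2*u) - u*sin(2*u)/2 + u*cos(2*u) + sin(2*u)/2 - cos(2*u)/4; evaluating from -pi to pi: ∫_{-pi}^{pi} (2*u**2 - u + 2) cos(2*u) du = (-1/4 + pi) - (-pi - 1/4) = 2*pi.
Hence a_2 = (1/pi)·(2*pi) = 2.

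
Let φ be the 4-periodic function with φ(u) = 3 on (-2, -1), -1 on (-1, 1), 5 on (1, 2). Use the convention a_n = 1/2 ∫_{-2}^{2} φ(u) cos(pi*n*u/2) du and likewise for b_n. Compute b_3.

b_3 = 1/2 ∫_{-2}^{2} φ(u) sin(3*pi*u/2) du.
Split the integral at the breakpoints.
Directly, an antiderivative of (3) sin(3*pi*u/2) is -2*cos(3*pi*u/2)/pi; evaluating from -2 to -1: ∫_{-2}^{-1} (3) sin(3*pi*u/2) du = (0) - (2/pi) = -2/pi.
Directly, an antiderivative of (-1) sin(3*pi*u/2) is 2*cos(3*pi*u/2)/(3*pi); evaluating from -1 to 1: ∫_{-1}^{1} (-1) sin(3*pi*u/2) du = (0) - (0) = 0.
Directly, an antiderivative of (5) sin(3*pi*u/2) is -10*cos(3*pi*u/2)/(3*pi); evaluating from 1 to 2: ∫_{1}^{2} (5) sin(3*pi*u/2) du = (10/(3*pi)) - (0) = 10/(3*pi).
Summing the pieces and multiplying by (1/2) gives b_3 = 2/(3*pi).

2/(3*pi)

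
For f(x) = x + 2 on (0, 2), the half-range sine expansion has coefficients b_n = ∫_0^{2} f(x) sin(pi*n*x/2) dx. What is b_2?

b_2 = ∫_0^{2} (x + 2) sin(pi*x) dx.
Integrating by parts (boundary term plus one more integral), an antiderivative of (x + 2) sin(pi*x) is -x*cos(pi*x)/pi + sin(pi*x)/pi**2 - 2*cos(pi*x)/pi; evaluating from 0 to 2: ∫_{0}^{2} (x + 2) sin(pi*x) dx = (-4/pi) - (-2/pi) = -2/pi.
Hence b_2 = -2/pi.

-2/pi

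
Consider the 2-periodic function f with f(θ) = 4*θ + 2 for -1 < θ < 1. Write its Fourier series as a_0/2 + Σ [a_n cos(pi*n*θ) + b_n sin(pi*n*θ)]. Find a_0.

4

a_0 = ∫_{-1}^{1} f(θ) dθ = 4.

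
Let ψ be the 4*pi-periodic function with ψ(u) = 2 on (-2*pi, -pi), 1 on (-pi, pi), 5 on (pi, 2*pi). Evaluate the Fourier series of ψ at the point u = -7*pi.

3

u = -7*pi differs from u = pi by -2 full period(s), and the series is 4*pi-periodic.
At u = pi the one-sided limits are ψ(pi^-) = 1 and ψ(pi^+) = 5.
By Dirichlet's theorem the series converges to their average, [(1) + (5)]/2 = 3.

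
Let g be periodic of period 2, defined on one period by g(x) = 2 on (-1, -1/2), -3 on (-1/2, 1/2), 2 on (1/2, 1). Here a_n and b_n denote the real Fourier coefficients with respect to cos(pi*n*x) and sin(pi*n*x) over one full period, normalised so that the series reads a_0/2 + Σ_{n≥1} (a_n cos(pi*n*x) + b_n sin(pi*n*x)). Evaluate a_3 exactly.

10/(3*pi)

a_3 = ∫_{-1}^{1} g(x) cos(3*pi*x) dx.
g is even and cos(3*pi*x) is even, so the integrand is even and a_3 = 2 ∫_0^{1} g(x) cos(3*pi*x) dx.
Split the integral at the breakpoints.
Directly, an antiderivative of (-3) cos(3*pi*x) is -sin(3*pi*x)/pi; evaluating from 0 to 1/2: ∫_{0}^{1/2} (-3) cos(3*pi*x) dx = (1/pi) - (0) = 1/pi.
Directly, an antiderivative of (2) cos(3*pi*x) is 2*sin(3*pi*x)/(3*pi); evaluating from 1/2 to 1: ∫_{1/2}^{1} (2) cos(3*pi*x) dx = (0) - (-2/(3*pi)) = 2/(3*pi).
Summing the pieces and multiplying by 2 gives a_3 = 10/(3*pi).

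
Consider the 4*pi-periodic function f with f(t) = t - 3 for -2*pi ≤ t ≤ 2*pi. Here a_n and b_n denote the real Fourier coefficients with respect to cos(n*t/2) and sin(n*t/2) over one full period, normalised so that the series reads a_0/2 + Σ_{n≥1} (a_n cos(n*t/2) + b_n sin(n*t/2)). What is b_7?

b_7 = (1/(2*pi)) ∫_{-2*pi}^{2*pi} f(t) sin(7*t/2) dt.
Integrating by parts (boundary term plus one more integral), an antiderivative of (t - 3) sin(7*t/2) is -2*t*cos(7*t/2)/7 + 4*sin(7*t/2)/49 + 6*cos(7*t/2)/7; evaluating from -2*pi to 2*pi: ∫_{-2*pi}^{2*pi} (t - 3) sin(7*t/2) dt = (-6/7 + 4*pi/7) - (-4*pi/7 - 6/7) = 8*pi/7.
Hence b_7 = (1/(2*pi))·(8*pi/7) = 4/7.

4/7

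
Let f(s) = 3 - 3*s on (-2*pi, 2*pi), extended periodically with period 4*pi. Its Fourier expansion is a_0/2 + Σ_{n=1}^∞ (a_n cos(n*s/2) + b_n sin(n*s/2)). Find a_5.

0

a_5 = (1/(2*pi)) ∫_{-2*pi}^{2*pi} f(s) cos(5*s/2) ds.
Integrating by parts (boundary term plus one more integral), an antiderivative of (3 - 3*s) cos(5*s/2) is -6*s*sin(5*s/2)/5 + 6*sin(5*s/2)/5 - 12*cos(5*s/2)/25; evaluating from -2*pi to 2*pi: ∫_{-2*pi}^{2*pi} (3 - 3*s) cos(5*s/2) ds = (12/25) - (12/25) = 0.
Hence a_5 = (1/(2*pi))·(0) = 0.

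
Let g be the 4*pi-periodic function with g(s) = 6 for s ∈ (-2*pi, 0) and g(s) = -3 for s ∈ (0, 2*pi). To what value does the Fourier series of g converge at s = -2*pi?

3/2

At s = -2*pi the one-sided limits are g(-2*pi^-) = -3 and g(-2*pi^+) = 6.
By Dirichlet's theorem the series converges to their average, [(-3) + (6)]/2 = 3/2.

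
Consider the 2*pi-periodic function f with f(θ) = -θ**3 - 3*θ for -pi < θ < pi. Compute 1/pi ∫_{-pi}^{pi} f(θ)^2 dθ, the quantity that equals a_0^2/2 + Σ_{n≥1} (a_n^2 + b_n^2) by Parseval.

2*pi**2*(105 + 42*pi**2 + 5*pi**4)/35

1/pi ∫_{-pi}^{pi} f(θ)^2 dθ = 1/pi · (2*pi**3*(105 + 42*pi**2 + 5*pi**4)/35) = 2*pi**2*(105 + 42*pi**2 + 5*pi**4)/35.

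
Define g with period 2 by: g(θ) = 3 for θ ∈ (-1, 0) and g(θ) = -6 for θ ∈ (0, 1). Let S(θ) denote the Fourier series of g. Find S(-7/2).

θ = -7/2 differs from θ = 1/2 by -2 full period(s), and the series is 2-periodic.
g is continuous at θ = 1/2 with value -6, so the series converges to -6 there.

-6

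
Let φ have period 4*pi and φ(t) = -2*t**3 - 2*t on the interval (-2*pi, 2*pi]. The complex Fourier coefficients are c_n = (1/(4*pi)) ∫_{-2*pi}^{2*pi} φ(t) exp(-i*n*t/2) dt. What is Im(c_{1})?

Since φ is real-valued, Im(c_{1}) = -(1/(4*pi)) ∫_{-2*pi}^{2*pi} φ(t) sin(t/2) dt = -b_{1}/2.
φ is odd and sin(t/2) is odd, so the integrand is even: ∫_{-2*pi}^{2*pi} φ(t) sin(t/2) dt = 2∫_0^{2*pi} φ(t) sin(t/2) dt.
Integrating by parts three times (tabular method), an antiderivative of (-2*t**3 - 2*t) sin(t/2) is 4*t**3*cos(t/2) - 24*t**2*sin(t/2) - 92*t*cos(t/2) + 184*sin(t/2); evaluating from 0 to 2*pi: ∫_{0}^{2*pi} (-2*t**3 - 2*t) sin(t/2) dt = (-32*pi**3 + 184*pi) - (0) = -32*pi**3 + 184*pi.
So ∫_{-2*pi}^{2*pi} φ(t) sin(t/2) dt = -64*pi**3 + 368*pi.
Hence Im(c_{1}) = (-1/(4*pi))·(-64*pi**3 + 368*pi) = -92 + 16*pi**2.

-92 + 16*pi**2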